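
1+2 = 3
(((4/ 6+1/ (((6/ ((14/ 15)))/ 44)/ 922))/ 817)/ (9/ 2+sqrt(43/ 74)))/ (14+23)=568012/ 11891435 - 568012 * sqrt(3182)/ 3959847855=0.04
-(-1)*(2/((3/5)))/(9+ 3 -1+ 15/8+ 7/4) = 80/351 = 0.23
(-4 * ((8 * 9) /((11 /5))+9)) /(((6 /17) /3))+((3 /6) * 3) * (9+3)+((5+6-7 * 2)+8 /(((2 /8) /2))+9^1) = -14638 /11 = -1330.73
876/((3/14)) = 4088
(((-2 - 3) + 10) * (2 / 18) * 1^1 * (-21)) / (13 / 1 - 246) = 35 / 699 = 0.05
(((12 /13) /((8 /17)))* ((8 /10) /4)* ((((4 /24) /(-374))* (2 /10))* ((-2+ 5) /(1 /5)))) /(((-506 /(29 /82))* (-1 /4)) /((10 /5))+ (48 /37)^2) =-119103 /40996009340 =-0.00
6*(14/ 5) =84/ 5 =16.80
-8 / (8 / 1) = -1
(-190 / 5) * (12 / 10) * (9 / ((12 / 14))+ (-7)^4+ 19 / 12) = -110036.60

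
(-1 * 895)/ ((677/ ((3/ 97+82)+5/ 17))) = -121499830/ 1116373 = -108.83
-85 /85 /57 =-1 /57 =-0.02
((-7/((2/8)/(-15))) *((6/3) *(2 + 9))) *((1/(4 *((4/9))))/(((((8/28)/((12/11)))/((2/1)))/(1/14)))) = 2835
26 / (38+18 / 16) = 208 / 313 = 0.66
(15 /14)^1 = 15 /14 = 1.07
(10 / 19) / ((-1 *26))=-5 / 247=-0.02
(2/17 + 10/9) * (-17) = -188/9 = -20.89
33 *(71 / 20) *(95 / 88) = 4047 / 32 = 126.47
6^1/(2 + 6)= 3/4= 0.75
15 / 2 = 7.50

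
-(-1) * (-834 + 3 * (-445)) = -2169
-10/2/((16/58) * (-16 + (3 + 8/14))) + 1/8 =19/12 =1.58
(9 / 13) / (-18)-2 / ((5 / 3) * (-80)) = -61 / 2600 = -0.02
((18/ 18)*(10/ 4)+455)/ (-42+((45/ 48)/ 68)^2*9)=-180520960/ 16571741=-10.89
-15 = -15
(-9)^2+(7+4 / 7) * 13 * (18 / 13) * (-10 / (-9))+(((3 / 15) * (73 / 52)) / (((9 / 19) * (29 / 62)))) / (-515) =28429815671 / 122317650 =232.43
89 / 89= 1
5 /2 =2.50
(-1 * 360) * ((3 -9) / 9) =240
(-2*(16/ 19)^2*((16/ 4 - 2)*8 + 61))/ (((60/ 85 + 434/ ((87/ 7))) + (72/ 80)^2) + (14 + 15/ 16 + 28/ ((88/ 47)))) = -256555622400/ 155819379791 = -1.65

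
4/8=0.50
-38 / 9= -4.22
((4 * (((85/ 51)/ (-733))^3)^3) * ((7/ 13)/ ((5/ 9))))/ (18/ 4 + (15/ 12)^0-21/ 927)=-450625000/ 391918100059000631254436189630037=-0.00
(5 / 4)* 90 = 225 / 2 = 112.50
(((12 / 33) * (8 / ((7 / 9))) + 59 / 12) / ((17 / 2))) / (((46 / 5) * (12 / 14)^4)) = 13718285 / 66889152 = 0.21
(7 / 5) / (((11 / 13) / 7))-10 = 87 / 55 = 1.58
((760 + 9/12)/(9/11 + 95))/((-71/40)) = -9845/2201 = -4.47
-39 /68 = -0.57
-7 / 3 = -2.33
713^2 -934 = 507435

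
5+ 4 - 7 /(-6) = 61 /6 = 10.17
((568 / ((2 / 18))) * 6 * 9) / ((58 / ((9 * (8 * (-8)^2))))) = 636014592 / 29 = 21931537.66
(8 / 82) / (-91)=-4 / 3731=-0.00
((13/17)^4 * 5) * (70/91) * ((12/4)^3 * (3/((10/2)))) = 1779570/83521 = 21.31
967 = 967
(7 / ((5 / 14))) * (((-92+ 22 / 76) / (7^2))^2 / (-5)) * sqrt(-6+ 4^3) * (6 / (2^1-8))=485809 * sqrt(58) / 35378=104.58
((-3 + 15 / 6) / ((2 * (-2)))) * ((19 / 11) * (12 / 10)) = 57 / 220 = 0.26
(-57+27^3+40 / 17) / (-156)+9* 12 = -23633 / 1326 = -17.82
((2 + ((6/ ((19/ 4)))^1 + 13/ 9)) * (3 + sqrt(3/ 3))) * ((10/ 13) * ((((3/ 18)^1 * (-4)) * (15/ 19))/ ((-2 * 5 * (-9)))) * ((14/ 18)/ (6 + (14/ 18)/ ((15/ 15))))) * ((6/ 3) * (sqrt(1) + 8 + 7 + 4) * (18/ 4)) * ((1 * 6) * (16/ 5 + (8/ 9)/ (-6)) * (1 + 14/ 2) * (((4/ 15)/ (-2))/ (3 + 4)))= 339619840/ 69564339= 4.88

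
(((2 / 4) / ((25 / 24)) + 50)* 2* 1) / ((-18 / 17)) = -21454 / 225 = -95.35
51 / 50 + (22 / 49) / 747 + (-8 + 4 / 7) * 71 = -963405547 / 1830150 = -526.41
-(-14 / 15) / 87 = 14 / 1305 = 0.01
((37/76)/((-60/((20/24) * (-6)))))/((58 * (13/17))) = 629/687648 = 0.00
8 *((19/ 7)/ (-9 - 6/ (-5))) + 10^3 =272240/ 273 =997.22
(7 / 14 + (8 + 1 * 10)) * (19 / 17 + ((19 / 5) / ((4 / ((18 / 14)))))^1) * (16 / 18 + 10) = 1441853 / 3060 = 471.19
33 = 33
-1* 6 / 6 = -1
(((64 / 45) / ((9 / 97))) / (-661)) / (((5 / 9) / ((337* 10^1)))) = -4184192 / 29745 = -140.67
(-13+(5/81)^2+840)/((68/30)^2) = 33912325/210681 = 160.97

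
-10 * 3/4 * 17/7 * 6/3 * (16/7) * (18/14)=-36720/343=-107.06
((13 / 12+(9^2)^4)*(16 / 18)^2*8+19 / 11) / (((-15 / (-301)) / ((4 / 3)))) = 875690174808148 / 120285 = 7280127819.83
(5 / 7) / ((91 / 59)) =295 / 637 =0.46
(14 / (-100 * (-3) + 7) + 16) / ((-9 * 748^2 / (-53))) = 43513 / 257651592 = 0.00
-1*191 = -191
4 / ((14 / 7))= 2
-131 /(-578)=131 /578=0.23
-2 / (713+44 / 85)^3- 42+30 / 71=-658547774807659198 / 15839055557300879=-41.58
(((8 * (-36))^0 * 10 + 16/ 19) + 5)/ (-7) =-43/ 19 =-2.26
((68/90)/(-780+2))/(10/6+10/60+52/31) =-1054/3810255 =-0.00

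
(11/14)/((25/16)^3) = 22528/109375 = 0.21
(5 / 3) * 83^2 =34445 / 3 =11481.67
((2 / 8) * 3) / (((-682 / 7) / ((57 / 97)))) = -1197 / 264616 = -0.00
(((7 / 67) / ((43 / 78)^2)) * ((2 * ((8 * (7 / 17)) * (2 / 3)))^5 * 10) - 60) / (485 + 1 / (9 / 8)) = 26401130949223460 / 2307581522725989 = 11.44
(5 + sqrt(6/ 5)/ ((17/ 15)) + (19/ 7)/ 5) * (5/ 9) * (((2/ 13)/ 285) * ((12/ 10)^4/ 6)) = 48 * sqrt(30)/ 2624375 + 3104/ 5403125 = 0.00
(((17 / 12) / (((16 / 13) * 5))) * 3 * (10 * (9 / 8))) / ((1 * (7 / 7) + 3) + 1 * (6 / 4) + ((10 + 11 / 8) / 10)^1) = 1105 / 944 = 1.17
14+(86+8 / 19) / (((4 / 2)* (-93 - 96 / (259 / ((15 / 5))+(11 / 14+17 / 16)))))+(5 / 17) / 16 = 195347830343 / 14407107504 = 13.56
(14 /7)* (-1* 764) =-1528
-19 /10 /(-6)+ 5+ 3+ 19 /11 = 6629 /660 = 10.04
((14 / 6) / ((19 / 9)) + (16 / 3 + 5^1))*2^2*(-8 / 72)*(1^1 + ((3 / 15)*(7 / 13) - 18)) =318176 / 3705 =85.88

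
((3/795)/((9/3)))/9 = 1/7155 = 0.00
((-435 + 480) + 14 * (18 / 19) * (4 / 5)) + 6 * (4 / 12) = 5473 / 95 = 57.61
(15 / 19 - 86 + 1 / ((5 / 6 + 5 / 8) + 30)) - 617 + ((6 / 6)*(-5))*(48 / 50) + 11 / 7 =-14166695 / 20083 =-705.41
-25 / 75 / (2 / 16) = -8 / 3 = -2.67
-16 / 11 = -1.45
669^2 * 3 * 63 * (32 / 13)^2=512539441.99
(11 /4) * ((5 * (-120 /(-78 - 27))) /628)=55 /2198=0.03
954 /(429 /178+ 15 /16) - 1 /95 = 43017451 /150955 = 284.97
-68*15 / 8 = -255 / 2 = -127.50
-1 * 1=-1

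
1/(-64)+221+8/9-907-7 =-398665/576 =-692.13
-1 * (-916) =916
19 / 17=1.12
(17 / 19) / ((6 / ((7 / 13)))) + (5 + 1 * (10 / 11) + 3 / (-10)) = 231871 / 40755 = 5.69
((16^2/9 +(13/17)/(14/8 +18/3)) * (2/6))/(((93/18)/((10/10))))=270760/147033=1.84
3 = 3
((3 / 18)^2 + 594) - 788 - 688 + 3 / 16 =-126977 / 144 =-881.78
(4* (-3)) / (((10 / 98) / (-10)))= 1176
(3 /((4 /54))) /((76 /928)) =9396 /19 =494.53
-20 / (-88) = 5 / 22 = 0.23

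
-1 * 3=-3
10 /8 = 5 /4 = 1.25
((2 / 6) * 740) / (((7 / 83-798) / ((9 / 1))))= -184260 / 66227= -2.78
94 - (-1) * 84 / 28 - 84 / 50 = 2383 / 25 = 95.32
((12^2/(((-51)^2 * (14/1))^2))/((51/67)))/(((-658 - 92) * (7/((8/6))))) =-536/14792957636625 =-0.00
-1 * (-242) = 242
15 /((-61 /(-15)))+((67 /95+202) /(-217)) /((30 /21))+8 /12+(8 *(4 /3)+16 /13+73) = 6207364997 /70061550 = 88.60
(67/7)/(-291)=-67/2037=-0.03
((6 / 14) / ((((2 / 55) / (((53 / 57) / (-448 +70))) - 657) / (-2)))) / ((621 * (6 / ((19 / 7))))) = 55385 / 59587497963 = 0.00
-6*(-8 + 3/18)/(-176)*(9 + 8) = -799/176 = -4.54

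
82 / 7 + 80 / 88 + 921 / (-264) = 5627 / 616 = 9.13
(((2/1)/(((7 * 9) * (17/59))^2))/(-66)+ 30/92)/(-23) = -567625169/40047789474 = -0.01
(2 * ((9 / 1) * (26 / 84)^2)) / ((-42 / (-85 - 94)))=7.35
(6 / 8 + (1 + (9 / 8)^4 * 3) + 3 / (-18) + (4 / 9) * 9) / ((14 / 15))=638285 / 57344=11.13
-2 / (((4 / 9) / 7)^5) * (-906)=1756147476.48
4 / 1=4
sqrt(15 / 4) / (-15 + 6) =-sqrt(15) / 18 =-0.22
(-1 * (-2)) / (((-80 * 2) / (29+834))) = -863 / 80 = -10.79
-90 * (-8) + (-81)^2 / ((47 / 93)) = 644013 / 47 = 13702.40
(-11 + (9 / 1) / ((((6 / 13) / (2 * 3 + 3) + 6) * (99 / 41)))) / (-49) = 3851 / 18172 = 0.21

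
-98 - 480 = -578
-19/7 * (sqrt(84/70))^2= -114/35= -3.26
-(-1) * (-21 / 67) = -21 / 67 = -0.31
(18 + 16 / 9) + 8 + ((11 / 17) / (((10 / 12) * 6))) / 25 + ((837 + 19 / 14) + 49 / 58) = 3365960597 / 3882375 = 866.98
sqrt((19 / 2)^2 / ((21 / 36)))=19* sqrt(21) / 7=12.44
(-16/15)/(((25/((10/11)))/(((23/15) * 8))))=-5888/12375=-0.48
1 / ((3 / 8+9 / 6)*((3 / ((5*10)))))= 80 / 9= 8.89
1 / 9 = 0.11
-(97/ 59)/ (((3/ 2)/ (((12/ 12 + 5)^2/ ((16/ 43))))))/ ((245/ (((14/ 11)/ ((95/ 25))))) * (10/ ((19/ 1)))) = -12513/ 45430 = -0.28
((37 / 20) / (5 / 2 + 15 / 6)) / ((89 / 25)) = 37 / 356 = 0.10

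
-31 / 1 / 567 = -31 / 567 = -0.05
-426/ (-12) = 71/ 2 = 35.50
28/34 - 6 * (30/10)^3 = -2740/17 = -161.18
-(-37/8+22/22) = 29/8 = 3.62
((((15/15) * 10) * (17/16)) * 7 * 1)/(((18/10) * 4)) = 2975/288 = 10.33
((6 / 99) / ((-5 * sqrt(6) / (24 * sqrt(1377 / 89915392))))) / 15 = -sqrt(714) / 862400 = -0.00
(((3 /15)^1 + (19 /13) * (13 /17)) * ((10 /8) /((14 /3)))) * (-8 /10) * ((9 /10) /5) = -108 /2125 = -0.05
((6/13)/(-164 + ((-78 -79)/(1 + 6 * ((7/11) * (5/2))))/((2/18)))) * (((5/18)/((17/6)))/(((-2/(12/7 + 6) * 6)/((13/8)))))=1305/8226946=0.00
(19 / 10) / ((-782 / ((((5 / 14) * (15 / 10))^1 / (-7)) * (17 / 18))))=0.00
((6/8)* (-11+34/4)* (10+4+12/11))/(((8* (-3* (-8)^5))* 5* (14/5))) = -415/161480704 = -0.00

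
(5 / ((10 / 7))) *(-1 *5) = -35 / 2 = -17.50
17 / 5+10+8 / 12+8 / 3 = 251 / 15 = 16.73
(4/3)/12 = 1/9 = 0.11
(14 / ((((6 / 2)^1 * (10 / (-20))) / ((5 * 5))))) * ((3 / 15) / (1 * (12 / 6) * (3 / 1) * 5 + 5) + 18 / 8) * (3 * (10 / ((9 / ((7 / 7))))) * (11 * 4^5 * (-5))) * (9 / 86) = 444646400 / 43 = 10340613.95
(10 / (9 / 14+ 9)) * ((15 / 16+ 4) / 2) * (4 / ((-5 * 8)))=-553 / 2160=-0.26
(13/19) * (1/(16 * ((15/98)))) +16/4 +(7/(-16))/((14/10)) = 18089/4560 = 3.97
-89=-89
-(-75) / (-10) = -7.50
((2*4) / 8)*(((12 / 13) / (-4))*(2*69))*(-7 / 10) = 1449 / 65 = 22.29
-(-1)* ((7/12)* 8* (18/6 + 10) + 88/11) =206/3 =68.67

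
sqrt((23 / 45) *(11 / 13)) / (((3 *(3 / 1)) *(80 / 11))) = 11 *sqrt(16445) / 140400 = 0.01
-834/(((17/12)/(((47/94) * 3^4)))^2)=-196987464/289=-681617.52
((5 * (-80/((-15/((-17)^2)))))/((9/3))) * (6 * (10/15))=92480/9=10275.56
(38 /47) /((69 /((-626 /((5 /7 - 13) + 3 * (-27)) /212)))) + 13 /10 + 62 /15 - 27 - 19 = -45530388103 /1122369870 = -40.57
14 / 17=0.82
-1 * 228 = -228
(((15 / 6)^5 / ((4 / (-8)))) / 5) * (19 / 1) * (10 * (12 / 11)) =-178125 / 22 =-8096.59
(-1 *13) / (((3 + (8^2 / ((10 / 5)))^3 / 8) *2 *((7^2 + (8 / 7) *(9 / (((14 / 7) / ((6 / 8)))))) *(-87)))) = 91 / 263893620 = 0.00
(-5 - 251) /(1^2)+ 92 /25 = -6308 /25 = -252.32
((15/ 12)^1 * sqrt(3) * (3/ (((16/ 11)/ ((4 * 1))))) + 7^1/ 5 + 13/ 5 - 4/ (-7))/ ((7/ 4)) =128/ 49 + 165 * sqrt(3)/ 28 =12.82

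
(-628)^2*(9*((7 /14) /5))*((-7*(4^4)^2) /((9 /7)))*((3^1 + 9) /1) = -7598826848256 /5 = -1519765369651.20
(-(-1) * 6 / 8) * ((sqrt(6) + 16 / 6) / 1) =3 * sqrt(6) / 4 + 2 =3.84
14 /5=2.80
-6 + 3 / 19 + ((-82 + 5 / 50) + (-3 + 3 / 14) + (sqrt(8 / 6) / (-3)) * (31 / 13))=-60201 / 665 - 62 * sqrt(3) / 117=-91.45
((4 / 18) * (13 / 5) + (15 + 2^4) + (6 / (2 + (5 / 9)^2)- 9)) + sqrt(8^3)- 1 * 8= 39.80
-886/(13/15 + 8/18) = -39870/59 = -675.76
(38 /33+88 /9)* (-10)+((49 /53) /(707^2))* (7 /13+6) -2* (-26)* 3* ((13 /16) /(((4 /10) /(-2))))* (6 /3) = -1376.79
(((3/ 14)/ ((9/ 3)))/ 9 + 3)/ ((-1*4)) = -0.75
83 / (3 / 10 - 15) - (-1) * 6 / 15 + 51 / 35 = -557 / 147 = -3.79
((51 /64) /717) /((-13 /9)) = -153 /198848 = -0.00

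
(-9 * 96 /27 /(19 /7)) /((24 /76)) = -37.33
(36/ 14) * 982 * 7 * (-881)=-15572556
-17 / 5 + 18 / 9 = -1.40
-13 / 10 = -1.30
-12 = -12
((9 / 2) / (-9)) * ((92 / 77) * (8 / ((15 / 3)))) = -368 / 385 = -0.96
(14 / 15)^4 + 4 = 240916 / 50625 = 4.76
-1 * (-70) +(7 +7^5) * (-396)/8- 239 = -832462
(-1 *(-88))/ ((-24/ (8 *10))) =-880/ 3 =-293.33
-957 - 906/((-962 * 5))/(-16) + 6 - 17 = -37249093/38480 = -968.01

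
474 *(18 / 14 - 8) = -22278 / 7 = -3182.57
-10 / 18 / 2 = -5 / 18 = -0.28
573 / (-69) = -191 / 23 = -8.30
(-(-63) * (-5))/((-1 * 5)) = 63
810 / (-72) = -45 / 4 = -11.25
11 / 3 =3.67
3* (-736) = -2208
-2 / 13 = -0.15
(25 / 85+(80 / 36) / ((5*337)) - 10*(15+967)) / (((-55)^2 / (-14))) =7088393018 / 155972025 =45.45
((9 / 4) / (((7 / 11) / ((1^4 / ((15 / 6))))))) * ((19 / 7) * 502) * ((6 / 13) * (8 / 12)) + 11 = 1923559 / 3185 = 603.94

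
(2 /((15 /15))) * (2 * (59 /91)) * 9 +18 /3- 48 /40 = 12804 /455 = 28.14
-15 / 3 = -5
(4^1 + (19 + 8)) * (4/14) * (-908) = -56296/7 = -8042.29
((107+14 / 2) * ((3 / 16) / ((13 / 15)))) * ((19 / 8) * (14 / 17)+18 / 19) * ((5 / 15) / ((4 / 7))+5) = 11309265 / 28288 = 399.79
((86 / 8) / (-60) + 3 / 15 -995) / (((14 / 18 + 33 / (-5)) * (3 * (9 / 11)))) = 2626745 / 37728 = 69.62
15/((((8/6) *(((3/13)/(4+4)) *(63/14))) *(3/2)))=520/9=57.78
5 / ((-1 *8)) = -5 / 8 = -0.62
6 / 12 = 1 / 2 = 0.50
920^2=846400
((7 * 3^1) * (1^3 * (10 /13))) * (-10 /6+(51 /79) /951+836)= 4387787600 /325559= 13477.70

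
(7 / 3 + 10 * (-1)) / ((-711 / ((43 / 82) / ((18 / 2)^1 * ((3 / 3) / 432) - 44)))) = -0.00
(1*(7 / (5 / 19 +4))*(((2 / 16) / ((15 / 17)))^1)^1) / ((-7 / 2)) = -323 / 4860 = -0.07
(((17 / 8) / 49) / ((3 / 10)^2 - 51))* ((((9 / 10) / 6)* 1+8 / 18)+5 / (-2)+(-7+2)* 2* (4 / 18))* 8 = 0.03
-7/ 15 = -0.47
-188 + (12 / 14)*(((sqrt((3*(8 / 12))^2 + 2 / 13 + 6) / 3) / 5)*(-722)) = -188 - 2888*sqrt(429) / 455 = -319.47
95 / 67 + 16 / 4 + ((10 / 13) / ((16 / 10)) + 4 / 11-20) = -526483 / 38324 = -13.74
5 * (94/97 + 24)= 12110/97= 124.85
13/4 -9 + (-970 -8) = -3935/4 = -983.75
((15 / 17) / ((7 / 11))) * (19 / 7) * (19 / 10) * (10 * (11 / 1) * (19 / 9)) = 4149695 / 2499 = 1660.54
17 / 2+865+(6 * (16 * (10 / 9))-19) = 5767 / 6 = 961.17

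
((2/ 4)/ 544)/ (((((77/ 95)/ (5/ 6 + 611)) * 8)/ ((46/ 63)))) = 8021135/ 126669312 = 0.06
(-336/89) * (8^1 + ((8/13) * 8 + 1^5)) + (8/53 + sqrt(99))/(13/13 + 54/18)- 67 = -7329441/61321 + 3 * sqrt(11)/4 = -117.04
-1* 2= -2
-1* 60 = -60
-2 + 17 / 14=-11 / 14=-0.79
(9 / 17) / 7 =9 / 119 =0.08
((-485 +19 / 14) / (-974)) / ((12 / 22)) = 24827 / 27272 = 0.91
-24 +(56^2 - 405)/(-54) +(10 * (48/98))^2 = -50.58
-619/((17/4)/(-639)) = 1582164/17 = 93068.47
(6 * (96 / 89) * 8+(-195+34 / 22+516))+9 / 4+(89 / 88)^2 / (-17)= 4411450823 / 11716672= 376.51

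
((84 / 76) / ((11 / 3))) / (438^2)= 7 / 4455044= 0.00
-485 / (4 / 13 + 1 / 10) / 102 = -31525 / 2703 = -11.66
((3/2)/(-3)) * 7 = -7/2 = -3.50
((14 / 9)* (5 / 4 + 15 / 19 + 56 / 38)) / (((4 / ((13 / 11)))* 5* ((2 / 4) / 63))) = 170079 / 4180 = 40.69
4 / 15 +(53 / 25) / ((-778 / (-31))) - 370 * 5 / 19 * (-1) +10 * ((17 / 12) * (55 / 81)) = 4819551598 / 44900325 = 107.34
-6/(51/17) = -2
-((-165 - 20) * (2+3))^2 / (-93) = 855625 / 93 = 9200.27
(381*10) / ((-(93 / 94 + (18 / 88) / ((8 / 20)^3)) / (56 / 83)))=-1176609280 / 1915723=-614.19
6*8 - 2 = 46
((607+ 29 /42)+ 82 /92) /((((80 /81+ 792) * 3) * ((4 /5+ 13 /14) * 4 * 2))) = 0.02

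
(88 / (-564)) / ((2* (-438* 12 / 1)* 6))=11 / 4446576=0.00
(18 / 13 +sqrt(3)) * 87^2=136242 / 13 +7569 * sqrt(3)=23590.05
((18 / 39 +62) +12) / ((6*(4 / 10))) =1210 / 39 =31.03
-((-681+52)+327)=302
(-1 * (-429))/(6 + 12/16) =572/9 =63.56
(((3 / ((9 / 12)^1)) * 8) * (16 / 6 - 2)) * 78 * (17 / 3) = 28288 / 3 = 9429.33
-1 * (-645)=645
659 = 659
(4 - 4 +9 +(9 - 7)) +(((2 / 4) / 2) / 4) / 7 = 1233 / 112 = 11.01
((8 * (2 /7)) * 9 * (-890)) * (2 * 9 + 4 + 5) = -3460320 /7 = -494331.43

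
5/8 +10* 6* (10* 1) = 4805/8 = 600.62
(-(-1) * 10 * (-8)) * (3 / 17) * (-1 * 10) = 2400 / 17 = 141.18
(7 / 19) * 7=49 / 19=2.58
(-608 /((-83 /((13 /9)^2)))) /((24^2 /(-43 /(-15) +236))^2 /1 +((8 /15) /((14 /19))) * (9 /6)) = 23084578484240 /10422585491193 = 2.21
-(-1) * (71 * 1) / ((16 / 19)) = 1349 / 16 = 84.31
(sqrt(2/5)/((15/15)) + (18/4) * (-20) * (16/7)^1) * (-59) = 84960/7 - 59 * sqrt(10)/5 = 12099.83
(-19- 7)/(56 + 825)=-26/881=-0.03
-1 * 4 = -4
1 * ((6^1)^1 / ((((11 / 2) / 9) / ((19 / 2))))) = 1026 / 11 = 93.27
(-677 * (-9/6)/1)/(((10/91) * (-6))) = -61607/40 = -1540.18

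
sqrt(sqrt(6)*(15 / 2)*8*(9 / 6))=3*2^(3 / 4)*3^(1 / 4)*sqrt(5)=14.85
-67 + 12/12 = -66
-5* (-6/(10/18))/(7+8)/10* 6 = 54/25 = 2.16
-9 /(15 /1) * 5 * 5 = -15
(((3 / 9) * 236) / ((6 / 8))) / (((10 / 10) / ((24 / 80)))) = 472 / 15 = 31.47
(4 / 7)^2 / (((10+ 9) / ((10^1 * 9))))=1440 / 931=1.55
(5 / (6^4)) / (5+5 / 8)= 1 / 1458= 0.00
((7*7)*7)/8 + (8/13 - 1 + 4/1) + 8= 5667/104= 54.49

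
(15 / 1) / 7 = 15 / 7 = 2.14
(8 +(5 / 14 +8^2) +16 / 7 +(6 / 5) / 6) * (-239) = -1252121 / 70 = -17887.44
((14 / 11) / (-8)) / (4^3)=-7 / 2816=-0.00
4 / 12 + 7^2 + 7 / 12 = 599 / 12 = 49.92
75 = 75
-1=-1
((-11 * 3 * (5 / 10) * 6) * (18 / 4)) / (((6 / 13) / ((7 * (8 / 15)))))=-18018 / 5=-3603.60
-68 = -68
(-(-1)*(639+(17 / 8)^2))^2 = 1696204225 / 4096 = 414112.36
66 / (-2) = -33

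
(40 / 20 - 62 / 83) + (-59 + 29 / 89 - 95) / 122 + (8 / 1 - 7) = 895255 / 901214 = 0.99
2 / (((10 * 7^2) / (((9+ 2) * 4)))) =0.18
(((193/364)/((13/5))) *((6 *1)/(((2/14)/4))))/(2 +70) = 0.48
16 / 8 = 2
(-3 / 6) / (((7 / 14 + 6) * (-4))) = 1 / 52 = 0.02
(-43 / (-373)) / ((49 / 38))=1634 / 18277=0.09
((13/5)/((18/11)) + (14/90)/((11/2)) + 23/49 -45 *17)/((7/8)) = -148035724/169785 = -871.90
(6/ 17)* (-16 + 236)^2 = 290400/ 17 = 17082.35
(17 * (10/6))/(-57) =-85/171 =-0.50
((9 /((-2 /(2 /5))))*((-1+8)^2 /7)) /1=-63 /5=-12.60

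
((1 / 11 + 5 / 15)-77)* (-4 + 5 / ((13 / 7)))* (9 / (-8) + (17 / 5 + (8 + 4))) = 24529589 / 17160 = 1429.46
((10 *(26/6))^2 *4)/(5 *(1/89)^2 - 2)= -535459600/142533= -3756.74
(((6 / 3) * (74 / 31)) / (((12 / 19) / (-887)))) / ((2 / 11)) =-6859171 / 186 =-36877.26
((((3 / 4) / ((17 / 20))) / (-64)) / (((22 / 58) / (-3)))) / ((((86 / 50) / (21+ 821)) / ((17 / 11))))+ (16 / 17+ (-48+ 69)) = 295600133 / 2830432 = 104.44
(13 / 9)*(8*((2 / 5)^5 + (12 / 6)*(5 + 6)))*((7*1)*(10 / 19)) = 937.04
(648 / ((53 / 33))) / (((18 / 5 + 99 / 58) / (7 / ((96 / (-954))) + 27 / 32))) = -10522215 / 2014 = -5224.54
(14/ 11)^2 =196/ 121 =1.62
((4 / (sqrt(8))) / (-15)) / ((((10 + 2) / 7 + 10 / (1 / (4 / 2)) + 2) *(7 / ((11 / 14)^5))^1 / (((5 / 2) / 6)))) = -161051 *sqrt(2) / 3214036224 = -0.00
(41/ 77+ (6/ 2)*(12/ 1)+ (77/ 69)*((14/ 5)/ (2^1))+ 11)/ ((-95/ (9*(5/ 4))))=-3912609/ 672980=-5.81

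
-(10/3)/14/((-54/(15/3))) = 25/1134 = 0.02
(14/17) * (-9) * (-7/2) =441/17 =25.94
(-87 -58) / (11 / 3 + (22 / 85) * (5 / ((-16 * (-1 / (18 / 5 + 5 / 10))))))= -591600 / 16313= -36.27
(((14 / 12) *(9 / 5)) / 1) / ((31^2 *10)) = 21 / 96100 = 0.00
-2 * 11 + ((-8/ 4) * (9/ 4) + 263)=473/ 2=236.50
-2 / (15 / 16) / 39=-32 / 585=-0.05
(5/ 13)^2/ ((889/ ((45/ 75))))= 15/ 150241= 0.00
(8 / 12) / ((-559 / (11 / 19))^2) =242 / 338416923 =0.00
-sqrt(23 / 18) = -sqrt(46) / 6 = -1.13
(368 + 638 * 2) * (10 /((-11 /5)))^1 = -82200 /11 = -7472.73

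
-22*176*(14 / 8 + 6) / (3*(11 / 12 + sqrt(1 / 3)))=-1320352 / 73 + 480128*sqrt(3) / 73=-6695.15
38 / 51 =0.75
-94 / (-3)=94 / 3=31.33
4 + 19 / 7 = 47 / 7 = 6.71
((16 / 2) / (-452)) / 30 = -1 / 1695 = -0.00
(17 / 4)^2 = 289 / 16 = 18.06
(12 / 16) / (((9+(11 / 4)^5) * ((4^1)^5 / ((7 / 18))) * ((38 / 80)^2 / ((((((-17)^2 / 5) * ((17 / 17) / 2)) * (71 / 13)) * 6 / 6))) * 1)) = 2872660 / 2397189093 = 0.00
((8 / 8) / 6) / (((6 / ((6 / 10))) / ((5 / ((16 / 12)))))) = 1 / 16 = 0.06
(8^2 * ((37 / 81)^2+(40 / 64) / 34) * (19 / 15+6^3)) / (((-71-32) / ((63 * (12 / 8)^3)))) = -9243211649 / 1418310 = -6517.06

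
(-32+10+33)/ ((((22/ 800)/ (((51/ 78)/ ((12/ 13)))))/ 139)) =118150/ 3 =39383.33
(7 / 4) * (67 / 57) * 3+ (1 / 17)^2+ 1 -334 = -326.83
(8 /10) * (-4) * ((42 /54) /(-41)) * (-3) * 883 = -98896 /615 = -160.81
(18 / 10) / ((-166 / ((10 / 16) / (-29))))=0.00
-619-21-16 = -656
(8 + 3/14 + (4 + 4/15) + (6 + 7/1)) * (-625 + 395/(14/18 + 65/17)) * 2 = -27476.36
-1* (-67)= 67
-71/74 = -0.96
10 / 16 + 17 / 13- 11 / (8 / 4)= -371 / 104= -3.57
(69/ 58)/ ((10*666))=23/ 128760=0.00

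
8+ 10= 18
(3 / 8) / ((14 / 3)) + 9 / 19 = 1179 / 2128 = 0.55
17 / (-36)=-17 / 36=-0.47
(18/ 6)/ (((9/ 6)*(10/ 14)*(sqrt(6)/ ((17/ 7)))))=17*sqrt(6)/ 15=2.78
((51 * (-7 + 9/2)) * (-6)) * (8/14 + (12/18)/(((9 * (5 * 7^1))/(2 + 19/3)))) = 28390/63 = 450.63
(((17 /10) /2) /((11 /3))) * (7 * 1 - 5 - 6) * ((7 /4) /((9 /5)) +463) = -283951 /660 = -430.23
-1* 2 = -2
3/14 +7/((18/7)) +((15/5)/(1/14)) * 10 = 26645/63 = 422.94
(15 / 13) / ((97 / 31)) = 465 / 1261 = 0.37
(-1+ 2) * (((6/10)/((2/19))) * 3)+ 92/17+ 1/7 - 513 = -583511/1190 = -490.35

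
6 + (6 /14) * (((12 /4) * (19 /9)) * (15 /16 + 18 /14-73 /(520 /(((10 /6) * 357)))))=-2188087 /10192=-214.69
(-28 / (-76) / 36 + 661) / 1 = 452131 / 684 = 661.01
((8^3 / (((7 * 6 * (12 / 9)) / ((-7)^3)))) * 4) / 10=-6272 / 5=-1254.40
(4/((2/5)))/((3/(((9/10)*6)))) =18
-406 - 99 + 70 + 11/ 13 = -5644/ 13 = -434.15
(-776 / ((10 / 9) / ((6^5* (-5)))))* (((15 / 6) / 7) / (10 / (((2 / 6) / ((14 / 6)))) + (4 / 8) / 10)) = 452563200 / 3269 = 138440.87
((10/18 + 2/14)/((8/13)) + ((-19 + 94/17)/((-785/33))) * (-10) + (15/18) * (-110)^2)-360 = 3268375963/336294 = 9718.81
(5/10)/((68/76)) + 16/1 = 563/34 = 16.56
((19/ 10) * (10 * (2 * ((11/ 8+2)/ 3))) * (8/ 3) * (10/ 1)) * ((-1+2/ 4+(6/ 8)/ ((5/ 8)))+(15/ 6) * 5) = 15048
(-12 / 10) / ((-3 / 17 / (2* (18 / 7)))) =1224 / 35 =34.97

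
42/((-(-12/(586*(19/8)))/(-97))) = -3779993/8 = -472499.12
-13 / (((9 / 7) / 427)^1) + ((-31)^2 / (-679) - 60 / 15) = -26416996 / 6111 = -4322.86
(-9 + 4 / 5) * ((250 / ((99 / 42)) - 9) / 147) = -131323 / 24255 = -5.41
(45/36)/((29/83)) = 3.58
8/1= 8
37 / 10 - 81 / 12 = -61 / 20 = -3.05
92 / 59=1.56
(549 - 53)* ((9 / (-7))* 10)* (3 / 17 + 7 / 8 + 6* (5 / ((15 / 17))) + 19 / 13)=-360216900 / 1547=-232848.67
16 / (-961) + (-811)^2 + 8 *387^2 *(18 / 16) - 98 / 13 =25056391120 / 12493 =2005634.44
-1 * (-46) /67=46 /67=0.69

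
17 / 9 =1.89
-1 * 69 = -69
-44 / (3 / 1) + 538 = 1570 / 3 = 523.33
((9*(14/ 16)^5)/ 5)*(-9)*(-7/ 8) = 9529569/ 1310720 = 7.27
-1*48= -48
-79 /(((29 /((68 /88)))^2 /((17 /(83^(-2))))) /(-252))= 168449834889 /101761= 1655347.68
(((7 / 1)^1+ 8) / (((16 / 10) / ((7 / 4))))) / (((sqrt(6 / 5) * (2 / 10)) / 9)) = 7875 * sqrt(30) / 64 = 673.96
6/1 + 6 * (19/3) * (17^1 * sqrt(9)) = 1944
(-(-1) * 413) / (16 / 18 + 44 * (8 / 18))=3717 / 184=20.20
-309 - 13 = -322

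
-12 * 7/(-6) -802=-788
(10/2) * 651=3255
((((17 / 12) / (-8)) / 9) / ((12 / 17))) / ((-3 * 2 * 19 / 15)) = 0.00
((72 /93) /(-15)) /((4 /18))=-0.23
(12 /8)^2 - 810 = -3231 /4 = -807.75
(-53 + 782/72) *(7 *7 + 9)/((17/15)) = -219965/102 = -2156.52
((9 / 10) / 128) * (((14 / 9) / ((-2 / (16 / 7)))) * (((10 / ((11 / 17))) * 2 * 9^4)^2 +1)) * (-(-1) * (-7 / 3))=1199497473.62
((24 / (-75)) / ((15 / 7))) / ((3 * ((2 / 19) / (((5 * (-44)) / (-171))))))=-1232 / 2025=-0.61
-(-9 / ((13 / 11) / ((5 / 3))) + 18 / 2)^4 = -5308416 / 28561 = -185.86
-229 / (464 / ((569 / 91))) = -3.09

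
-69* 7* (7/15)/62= -1127/310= -3.64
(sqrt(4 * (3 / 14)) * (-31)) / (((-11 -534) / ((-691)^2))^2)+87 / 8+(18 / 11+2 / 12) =3347 / 264 -7067631266191 * sqrt(42) / 2079175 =-22029631.57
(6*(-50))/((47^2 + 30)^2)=-300/5013121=-0.00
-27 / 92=-0.29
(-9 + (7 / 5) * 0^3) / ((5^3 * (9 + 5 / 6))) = -54 / 7375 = -0.01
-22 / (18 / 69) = -253 / 3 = -84.33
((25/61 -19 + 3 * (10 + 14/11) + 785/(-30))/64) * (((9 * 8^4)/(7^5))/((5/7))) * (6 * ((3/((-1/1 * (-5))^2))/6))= -12683232/201383875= -0.06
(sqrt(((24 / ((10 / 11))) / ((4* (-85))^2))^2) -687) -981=-241025967 / 144500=-1668.00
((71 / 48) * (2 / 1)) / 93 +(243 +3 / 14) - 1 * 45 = 3097397 / 15624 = 198.25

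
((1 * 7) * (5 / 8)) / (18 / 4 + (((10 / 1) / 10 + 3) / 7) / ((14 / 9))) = 1715 / 1908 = 0.90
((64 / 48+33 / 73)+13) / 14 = 1619 / 1533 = 1.06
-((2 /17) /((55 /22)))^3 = -64 /614125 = -0.00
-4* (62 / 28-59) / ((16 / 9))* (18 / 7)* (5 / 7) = 321975 / 1372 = 234.68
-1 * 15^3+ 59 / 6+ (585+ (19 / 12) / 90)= -3002561 / 1080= -2780.15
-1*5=-5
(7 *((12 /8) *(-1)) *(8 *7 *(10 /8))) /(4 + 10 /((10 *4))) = -2940 /17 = -172.94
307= 307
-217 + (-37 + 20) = -234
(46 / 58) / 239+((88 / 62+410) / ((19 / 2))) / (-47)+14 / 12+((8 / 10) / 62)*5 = 360413273 / 1151225238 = 0.31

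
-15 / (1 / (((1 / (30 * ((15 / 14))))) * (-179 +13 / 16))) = 19957 / 240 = 83.15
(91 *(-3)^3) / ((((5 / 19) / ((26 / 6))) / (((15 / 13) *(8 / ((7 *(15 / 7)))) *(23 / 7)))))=-409032 / 5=-81806.40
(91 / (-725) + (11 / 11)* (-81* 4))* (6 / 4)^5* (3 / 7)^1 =-171308439 / 162400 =-1054.85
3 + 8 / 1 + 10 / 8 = 49 / 4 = 12.25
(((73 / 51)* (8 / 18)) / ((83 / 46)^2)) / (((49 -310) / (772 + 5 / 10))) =-159102040 / 275098437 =-0.58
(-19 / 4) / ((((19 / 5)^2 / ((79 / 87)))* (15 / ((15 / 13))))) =-1975 / 85956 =-0.02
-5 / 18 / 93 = -5 / 1674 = -0.00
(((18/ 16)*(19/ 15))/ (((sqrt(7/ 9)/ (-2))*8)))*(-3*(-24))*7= -1539*sqrt(7)/ 20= -203.59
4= 4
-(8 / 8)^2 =-1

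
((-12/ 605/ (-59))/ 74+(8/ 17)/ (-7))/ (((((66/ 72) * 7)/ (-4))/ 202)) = 102438298176/ 12101711545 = 8.46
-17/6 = -2.83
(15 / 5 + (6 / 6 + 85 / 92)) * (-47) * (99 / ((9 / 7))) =-1639407 / 92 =-17819.64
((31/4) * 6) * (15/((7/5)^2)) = 34875/98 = 355.87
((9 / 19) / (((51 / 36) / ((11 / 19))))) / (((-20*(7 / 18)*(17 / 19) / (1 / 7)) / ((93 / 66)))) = -0.01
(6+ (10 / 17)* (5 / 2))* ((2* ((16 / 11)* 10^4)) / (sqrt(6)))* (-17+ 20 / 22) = -1198880000* sqrt(6) / 2057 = -1427634.55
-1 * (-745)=745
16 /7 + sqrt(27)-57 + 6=-341 /7 + 3 * sqrt(3)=-43.52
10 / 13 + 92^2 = 110042 / 13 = 8464.77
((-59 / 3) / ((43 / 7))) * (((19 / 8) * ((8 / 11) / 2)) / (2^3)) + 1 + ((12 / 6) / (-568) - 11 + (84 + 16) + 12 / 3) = 150963683 / 1611984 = 93.65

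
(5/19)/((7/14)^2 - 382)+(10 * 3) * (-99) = -86168630/29013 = -2970.00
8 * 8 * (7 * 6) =2688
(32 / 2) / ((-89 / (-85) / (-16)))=-21760 / 89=-244.49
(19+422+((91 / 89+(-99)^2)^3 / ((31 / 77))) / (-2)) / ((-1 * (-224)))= -3651571348232191543 / 699329248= -5221533860.73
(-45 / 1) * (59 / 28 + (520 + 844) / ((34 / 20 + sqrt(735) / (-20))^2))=-1300449870855 / 4962748-11686752000 * sqrt(15) / 177241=-517415.46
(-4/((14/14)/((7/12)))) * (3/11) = -7/11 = -0.64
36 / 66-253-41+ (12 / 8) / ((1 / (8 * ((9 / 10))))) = -15546 / 55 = -282.65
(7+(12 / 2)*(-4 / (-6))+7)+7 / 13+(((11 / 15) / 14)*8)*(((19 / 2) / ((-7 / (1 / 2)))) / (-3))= 534122 / 28665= 18.63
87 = 87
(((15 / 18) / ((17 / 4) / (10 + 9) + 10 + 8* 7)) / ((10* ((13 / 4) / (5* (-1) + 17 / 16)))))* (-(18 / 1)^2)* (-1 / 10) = -4617 / 93470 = -0.05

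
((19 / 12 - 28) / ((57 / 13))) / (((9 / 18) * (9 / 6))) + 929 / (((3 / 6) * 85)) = 602869 / 43605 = 13.83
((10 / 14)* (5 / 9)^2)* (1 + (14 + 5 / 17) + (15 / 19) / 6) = 1245625 / 366282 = 3.40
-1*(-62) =62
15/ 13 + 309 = 4032/ 13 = 310.15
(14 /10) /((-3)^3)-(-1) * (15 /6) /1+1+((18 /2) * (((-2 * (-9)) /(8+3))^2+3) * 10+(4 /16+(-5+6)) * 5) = 34021877 /65340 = 520.69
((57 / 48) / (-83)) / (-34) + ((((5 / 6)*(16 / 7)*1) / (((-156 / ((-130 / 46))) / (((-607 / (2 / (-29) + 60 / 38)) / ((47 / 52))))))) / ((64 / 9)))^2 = 98656759276155747 / 21179436624510976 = 4.66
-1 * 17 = -17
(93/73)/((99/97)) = 3007/2409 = 1.25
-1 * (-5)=5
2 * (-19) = -38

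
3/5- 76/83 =-131/415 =-0.32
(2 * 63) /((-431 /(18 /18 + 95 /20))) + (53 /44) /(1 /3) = 36651 /18964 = 1.93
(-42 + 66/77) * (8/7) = -47.02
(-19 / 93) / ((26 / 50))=-475 / 1209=-0.39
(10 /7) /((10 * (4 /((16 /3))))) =4 /21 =0.19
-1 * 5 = -5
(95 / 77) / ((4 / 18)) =855 / 154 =5.55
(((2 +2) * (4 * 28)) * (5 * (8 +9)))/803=38080/803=47.42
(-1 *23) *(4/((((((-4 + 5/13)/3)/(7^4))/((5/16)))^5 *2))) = 517442019378828072716501803125/120242835030016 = 4303308544327484.99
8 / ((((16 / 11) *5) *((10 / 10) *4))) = 0.28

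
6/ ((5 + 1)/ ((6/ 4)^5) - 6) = -243/ 211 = -1.15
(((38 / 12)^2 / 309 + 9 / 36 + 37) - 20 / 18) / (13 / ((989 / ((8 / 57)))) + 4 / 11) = 41585140685 / 420183144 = 98.97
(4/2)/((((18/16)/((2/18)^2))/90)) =160/81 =1.98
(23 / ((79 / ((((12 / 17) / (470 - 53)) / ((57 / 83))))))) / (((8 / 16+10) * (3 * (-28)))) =-3818 / 4692499749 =-0.00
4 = 4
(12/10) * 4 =24/5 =4.80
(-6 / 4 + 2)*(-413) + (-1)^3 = -415 / 2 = -207.50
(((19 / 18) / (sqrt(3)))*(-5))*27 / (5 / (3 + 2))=-95*sqrt(3) / 2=-82.27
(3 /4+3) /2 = 15 /8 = 1.88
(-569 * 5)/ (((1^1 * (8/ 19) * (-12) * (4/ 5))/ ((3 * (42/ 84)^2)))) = 527.88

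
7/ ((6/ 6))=7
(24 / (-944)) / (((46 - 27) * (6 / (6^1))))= -3 / 2242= -0.00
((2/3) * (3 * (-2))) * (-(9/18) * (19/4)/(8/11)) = 209/16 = 13.06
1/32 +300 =9601/32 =300.03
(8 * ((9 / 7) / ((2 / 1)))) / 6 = 6 / 7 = 0.86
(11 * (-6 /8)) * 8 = -66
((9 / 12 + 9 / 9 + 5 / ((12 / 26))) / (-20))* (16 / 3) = -151 / 45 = -3.36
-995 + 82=-913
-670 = -670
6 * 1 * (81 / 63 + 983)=5905.71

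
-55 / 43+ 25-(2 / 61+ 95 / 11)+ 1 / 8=3503165 / 230824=15.18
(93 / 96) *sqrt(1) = 31 / 32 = 0.97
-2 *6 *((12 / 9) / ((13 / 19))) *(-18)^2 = -98496 / 13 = -7576.62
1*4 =4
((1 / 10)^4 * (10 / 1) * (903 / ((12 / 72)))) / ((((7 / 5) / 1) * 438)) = 129 / 14600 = 0.01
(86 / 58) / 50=43 / 1450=0.03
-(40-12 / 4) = -37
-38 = -38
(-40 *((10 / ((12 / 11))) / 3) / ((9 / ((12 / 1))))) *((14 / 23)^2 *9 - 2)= -217.49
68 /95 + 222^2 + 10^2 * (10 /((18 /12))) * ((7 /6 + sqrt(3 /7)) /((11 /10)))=20000 * sqrt(21) /231 + 470172752 /9405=50388.55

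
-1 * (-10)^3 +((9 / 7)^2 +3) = 49228 / 49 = 1004.65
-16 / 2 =-8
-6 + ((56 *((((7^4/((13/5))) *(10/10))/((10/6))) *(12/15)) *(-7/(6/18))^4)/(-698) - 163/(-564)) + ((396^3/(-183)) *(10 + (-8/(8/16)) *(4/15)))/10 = -27748275485682641/3902273700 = -7110796.84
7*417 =2919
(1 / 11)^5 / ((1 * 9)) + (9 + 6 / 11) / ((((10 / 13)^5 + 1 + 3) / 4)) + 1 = 5711526120065 / 574410455487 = 9.94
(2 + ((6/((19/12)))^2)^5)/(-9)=-3743918504757003026/55179596320209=-67849.69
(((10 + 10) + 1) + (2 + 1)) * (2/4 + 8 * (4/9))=292/3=97.33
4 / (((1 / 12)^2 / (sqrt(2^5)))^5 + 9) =4631027002952375432114866225152 / 10419810756642844722258449006591- 1014454095446016 * sqrt(2) / 10419810756642844722258449006591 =0.44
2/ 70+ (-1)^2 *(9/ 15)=22/ 35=0.63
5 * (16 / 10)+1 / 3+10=55 / 3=18.33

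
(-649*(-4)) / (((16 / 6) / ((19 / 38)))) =1947 / 4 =486.75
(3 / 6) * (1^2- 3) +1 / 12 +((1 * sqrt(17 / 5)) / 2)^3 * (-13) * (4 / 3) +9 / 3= 25 / 12- 221 * sqrt(85) / 150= -11.50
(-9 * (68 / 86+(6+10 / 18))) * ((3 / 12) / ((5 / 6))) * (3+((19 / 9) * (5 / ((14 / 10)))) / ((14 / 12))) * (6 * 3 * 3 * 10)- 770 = -215171492 / 2107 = -102122.21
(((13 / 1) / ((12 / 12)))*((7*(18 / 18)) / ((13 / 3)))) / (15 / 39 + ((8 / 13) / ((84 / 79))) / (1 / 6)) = 49 / 9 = 5.44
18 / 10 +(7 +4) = 64 / 5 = 12.80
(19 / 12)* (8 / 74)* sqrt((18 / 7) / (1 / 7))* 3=57* sqrt(2) / 37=2.18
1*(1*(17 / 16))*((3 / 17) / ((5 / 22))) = 33 / 40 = 0.82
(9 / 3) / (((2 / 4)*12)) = 1 / 2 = 0.50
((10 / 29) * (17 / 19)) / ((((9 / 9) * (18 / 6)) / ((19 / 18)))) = 85 / 783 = 0.11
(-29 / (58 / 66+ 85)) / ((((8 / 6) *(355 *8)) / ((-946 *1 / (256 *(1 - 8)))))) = -0.00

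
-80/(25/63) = -1008/5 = -201.60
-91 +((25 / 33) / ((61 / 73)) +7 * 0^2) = -90.09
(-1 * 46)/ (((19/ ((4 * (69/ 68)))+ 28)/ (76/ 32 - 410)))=573.75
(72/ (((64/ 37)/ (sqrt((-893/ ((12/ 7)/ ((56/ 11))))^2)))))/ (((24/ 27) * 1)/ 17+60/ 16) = 743125131/ 25597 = 29031.73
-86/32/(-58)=43/928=0.05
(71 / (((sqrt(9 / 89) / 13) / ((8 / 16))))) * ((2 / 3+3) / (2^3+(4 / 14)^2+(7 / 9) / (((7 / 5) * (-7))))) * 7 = 3482479 * sqrt(89) / 7058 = 4654.81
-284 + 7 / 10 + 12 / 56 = -9908 / 35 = -283.09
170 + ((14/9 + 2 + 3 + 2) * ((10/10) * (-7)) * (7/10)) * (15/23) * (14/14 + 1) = 7957/69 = 115.32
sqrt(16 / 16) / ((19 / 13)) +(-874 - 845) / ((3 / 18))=-195953 / 19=-10313.32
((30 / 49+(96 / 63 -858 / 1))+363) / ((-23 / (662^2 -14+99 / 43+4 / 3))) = 4095810002689 / 436149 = 9390850.38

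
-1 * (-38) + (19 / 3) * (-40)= -215.33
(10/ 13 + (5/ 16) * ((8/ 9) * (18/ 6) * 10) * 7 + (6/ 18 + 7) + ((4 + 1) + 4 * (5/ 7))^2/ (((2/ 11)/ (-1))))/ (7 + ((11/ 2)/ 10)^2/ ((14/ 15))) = -83504560/ 2239419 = -37.29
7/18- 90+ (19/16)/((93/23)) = -398713/4464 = -89.32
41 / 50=0.82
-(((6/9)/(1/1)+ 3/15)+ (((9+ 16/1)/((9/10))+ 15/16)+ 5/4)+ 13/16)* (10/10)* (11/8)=-1958/45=-43.51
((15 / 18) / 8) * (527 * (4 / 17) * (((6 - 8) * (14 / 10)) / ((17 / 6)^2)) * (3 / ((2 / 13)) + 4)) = -30597 / 289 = -105.87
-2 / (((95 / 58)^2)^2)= -22632992 / 81450625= -0.28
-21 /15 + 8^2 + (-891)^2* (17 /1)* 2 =134960083 /5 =26992016.60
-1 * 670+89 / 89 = -669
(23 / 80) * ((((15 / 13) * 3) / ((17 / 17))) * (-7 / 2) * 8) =-27.87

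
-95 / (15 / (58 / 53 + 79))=-26885 / 53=-507.26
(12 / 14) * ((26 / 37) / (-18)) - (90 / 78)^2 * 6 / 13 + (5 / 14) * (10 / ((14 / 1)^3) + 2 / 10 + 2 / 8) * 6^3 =34.35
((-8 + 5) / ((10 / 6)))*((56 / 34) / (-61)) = 252 / 5185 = 0.05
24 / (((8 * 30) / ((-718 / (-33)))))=359 / 165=2.18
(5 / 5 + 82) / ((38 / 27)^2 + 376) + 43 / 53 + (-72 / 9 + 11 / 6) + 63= 57.86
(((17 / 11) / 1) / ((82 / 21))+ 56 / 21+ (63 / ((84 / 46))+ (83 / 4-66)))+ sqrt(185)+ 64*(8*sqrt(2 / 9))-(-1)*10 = 12515 / 5412+ sqrt(185)+ 512*sqrt(2) / 3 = 257.27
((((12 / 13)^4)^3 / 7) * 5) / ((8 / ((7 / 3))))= 1857520926720 / 23298085122481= 0.08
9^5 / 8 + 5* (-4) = 58889 / 8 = 7361.12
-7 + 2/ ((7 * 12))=-293/ 42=-6.98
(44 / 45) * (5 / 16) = 11 / 36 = 0.31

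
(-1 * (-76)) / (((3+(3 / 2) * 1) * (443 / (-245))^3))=-2235331000 / 782444763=-2.86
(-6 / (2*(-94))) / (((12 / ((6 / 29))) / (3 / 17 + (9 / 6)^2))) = 495 / 370736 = 0.00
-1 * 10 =-10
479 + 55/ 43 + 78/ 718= 7415745/ 15437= 480.39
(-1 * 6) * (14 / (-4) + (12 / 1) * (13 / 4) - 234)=1191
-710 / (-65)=142 / 13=10.92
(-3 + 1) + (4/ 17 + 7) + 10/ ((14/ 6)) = 9.52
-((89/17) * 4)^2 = -126736/289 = -438.53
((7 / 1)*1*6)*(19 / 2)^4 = 2736741 / 8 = 342092.62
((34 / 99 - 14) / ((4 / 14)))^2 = 2284.65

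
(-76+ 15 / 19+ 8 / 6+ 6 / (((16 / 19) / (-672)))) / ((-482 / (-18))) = -831381 / 4579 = -181.56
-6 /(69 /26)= -52 /23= -2.26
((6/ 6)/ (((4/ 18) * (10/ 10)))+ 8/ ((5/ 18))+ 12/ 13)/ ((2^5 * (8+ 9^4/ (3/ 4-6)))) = -31143/ 36158720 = -0.00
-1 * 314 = -314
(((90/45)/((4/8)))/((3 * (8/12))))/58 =1/29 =0.03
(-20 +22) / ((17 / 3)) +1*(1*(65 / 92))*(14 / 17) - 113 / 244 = 2647 / 5612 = 0.47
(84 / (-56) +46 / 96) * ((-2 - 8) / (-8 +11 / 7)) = -343 / 216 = -1.59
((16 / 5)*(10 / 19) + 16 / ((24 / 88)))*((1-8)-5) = -13760 / 19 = -724.21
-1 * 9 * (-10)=90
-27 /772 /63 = -3 /5404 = -0.00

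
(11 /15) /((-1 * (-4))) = 11 /60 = 0.18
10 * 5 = 50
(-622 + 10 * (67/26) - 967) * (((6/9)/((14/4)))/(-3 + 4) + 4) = -596112/91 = -6550.68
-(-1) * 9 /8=9 /8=1.12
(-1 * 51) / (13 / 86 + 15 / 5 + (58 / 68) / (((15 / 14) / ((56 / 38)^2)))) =-403753230 / 38633977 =-10.45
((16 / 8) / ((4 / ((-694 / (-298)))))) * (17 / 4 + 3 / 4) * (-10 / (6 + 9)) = -1735 / 447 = -3.88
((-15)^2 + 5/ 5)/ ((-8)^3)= -113/ 256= -0.44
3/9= 1/3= 0.33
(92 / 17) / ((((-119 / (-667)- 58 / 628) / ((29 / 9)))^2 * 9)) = 3393866750601968 / 4025599959897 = 843.07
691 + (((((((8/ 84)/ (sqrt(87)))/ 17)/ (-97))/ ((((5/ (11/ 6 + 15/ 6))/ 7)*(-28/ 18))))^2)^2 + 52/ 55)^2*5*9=13867889592741460287264358203500639302226211888616/ 18965289085014350367577337951888862400266328125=731.22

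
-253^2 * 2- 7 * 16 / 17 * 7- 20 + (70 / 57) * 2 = -124111130 / 969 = -128081.66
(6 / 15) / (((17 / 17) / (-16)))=-32 / 5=-6.40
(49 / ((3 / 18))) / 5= 294 / 5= 58.80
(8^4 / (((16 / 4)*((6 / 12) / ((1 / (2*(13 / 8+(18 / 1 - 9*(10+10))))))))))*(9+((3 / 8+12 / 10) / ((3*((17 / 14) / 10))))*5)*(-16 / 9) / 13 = 22740992 / 850629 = 26.73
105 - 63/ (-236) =24843/ 236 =105.27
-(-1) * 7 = 7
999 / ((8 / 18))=8991 / 4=2247.75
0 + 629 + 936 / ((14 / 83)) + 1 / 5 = 216242 / 35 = 6178.34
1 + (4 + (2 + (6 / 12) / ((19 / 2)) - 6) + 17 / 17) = 39 / 19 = 2.05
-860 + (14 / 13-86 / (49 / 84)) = -91578 / 91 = -1006.35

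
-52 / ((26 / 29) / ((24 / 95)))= -1392 / 95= -14.65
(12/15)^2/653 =16/16325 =0.00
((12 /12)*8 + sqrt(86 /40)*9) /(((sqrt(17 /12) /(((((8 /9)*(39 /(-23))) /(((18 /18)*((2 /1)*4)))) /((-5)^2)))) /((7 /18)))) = -0.05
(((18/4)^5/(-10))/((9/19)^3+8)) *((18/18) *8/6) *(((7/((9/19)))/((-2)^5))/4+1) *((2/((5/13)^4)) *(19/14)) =-3330.05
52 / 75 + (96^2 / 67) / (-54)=-9316 / 5025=-1.85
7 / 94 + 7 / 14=27 / 47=0.57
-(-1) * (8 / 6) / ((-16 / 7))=-7 / 12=-0.58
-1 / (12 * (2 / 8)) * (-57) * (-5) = -95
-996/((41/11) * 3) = -3652/41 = -89.07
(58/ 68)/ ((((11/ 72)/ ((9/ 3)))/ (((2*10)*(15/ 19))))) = 939600/ 3553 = 264.45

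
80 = 80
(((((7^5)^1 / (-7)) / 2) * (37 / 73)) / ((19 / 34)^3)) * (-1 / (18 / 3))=872912362 / 1502121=581.12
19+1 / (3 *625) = 35626 / 1875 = 19.00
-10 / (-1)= 10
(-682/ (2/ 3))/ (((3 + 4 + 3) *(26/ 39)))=-3069/ 20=-153.45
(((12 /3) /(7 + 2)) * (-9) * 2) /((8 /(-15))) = 15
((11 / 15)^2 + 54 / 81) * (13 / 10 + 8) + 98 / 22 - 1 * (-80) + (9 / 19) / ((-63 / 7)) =14985809 / 156750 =95.60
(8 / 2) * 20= 80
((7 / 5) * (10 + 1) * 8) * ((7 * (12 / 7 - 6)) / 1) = -3696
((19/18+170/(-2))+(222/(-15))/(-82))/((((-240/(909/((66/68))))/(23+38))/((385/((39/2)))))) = 226611382151/575640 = 393668.58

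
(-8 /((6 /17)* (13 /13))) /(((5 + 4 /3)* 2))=-34 /19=-1.79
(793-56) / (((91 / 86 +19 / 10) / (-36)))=-475365 / 53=-8969.15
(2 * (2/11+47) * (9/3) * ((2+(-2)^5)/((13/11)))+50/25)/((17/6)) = -560364/221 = -2535.58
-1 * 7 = -7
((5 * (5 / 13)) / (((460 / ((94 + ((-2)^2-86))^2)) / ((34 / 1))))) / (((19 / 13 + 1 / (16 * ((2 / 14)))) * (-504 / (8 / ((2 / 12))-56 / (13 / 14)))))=43520 / 165347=0.26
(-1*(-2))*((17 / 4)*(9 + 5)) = 119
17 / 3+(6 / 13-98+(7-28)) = -4402 / 39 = -112.87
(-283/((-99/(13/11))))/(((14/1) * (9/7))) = 3679/19602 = 0.19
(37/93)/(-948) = -37/88164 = -0.00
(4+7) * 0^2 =0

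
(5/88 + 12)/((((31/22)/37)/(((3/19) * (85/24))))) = 3336845/18848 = 177.04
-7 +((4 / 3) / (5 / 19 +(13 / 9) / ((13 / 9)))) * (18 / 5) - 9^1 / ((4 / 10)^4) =-28381 / 80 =-354.76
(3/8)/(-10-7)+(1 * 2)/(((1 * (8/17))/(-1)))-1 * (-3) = -173/136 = -1.27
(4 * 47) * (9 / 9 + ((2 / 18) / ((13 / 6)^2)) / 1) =32524 / 169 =192.45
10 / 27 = 0.37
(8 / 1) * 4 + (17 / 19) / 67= 40753 / 1273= 32.01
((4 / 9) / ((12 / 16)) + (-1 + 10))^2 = 67081 / 729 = 92.02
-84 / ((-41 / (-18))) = -1512 / 41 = -36.88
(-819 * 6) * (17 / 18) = -4641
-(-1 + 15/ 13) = -2/ 13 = -0.15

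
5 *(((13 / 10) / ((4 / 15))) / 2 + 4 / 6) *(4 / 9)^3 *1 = 1.36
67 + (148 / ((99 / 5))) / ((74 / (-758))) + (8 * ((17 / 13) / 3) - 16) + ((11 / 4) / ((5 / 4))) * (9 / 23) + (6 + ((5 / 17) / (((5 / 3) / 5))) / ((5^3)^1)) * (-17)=-91272913 / 740025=-123.34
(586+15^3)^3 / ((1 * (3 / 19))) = 1180777660939 / 3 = 393592553646.33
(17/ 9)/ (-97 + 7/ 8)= -136/ 6921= -0.02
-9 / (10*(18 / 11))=-0.55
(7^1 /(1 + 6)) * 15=15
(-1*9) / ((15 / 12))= -36 / 5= -7.20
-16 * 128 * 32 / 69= -65536 / 69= -949.80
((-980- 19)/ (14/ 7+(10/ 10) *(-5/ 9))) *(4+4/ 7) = -287712/ 91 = -3161.67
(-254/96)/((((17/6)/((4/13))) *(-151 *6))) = 127/400452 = 0.00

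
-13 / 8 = -1.62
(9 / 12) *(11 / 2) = 4.12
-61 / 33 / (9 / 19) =-1159 / 297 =-3.90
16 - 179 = -163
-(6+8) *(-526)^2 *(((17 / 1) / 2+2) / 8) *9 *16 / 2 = -366042348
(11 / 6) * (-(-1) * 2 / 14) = 11 / 42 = 0.26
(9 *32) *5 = 1440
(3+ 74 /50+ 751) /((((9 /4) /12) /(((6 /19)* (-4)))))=-2417536 /475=-5089.55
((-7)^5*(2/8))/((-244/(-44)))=-184877/244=-757.69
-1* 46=-46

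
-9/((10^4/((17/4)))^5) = -12778713/102400000000000000000000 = -0.00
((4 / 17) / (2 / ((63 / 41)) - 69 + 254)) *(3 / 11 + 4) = 11844 / 2194819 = 0.01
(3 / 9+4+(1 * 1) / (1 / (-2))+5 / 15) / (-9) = -8 / 27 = -0.30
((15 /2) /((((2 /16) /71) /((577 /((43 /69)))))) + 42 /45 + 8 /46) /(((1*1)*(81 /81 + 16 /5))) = 58513182526 /62307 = 939110.89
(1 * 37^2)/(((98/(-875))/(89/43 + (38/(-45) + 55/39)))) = -32215.25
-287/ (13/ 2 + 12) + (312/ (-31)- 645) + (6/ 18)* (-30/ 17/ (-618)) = -4040354974/ 6025191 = -670.58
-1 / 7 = -0.14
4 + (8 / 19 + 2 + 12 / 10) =724 / 95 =7.62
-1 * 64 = -64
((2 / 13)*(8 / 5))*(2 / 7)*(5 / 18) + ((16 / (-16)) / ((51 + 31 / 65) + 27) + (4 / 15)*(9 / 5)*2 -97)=-10029993794 / 104442975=-96.03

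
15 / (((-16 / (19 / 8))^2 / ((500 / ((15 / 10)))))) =225625 / 2048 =110.17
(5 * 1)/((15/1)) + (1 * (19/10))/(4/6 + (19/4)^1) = 667/975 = 0.68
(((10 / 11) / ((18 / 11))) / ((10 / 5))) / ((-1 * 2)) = -5 / 36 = -0.14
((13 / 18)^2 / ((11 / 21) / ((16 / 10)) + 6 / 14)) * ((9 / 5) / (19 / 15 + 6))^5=1257389406 / 1954052422723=0.00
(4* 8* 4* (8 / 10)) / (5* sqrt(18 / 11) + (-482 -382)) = -270336 / 2280835 -256* sqrt(22) / 1368501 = -0.12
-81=-81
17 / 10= 1.70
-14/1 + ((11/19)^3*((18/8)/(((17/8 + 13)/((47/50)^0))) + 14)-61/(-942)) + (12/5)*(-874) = -2108.79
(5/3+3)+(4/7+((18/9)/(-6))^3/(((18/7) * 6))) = 106871/20412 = 5.24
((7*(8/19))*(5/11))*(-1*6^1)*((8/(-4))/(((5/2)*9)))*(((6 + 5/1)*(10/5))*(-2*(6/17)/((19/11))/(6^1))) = -19712/18411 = -1.07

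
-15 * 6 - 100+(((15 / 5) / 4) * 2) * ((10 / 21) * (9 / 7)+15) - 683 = -83259 / 98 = -849.58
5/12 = 0.42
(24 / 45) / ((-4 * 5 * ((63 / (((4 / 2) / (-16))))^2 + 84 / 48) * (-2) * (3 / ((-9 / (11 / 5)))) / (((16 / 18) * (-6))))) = 64 / 167651715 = 0.00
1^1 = 1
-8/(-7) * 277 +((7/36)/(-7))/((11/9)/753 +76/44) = 163195685/515536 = 316.56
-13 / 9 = -1.44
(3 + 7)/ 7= 10/ 7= 1.43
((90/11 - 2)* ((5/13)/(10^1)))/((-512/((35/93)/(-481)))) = 595/1637585664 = 0.00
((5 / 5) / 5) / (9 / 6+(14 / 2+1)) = 2 / 95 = 0.02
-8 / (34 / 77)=-308 / 17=-18.12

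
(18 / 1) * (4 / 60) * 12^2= 864 / 5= 172.80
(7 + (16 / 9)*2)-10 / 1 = 5 / 9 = 0.56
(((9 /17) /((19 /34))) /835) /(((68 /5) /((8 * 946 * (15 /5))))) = 102168 /53941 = 1.89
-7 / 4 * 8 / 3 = -14 / 3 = -4.67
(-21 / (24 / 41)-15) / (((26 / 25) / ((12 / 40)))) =-14.68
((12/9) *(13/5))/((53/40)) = 2.62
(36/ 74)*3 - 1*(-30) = 1164/ 37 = 31.46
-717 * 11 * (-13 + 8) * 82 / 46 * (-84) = -135814140 / 23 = -5904962.61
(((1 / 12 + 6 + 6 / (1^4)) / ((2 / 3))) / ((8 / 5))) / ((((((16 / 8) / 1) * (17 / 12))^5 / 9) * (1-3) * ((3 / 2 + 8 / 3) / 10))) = -951345 / 1419857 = -0.67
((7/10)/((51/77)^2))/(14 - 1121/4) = -83006/13850325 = -0.01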